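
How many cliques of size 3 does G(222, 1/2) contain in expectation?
E[# K_3] = C(222, 3) · (1/2)^C(3, 2) = 1798940 / 2^3 = 449735/2 = 224867.5

For each 3-subset S of vertices (there are C(222, 3) = 1798940 such S), let X_S = 1 if S induces a K_3 (all C(3, 2) = 3 edges present). Then P(X_S = 1) = (1/2)^3 = 1/8. By linearity of expectation, E[# K_3] = C(222, 3) · (1/2)^3 = 1798940 / 8 = 449735/2 = 224867.5.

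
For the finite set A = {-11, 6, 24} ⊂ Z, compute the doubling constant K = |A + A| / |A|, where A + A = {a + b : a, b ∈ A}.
K = |A + A| / |A| = 6/3 = 2

Enumerate A + A = {a + b : a, b ∈ A}. With |A| = 3, there are |A|^2 = 9 ordered sum pairs; collecting distinct values, A + A = {-22, -5, 12, 13, 30, 48}, so |A + A| = 6. Thus K = 6/3 = 2. For comparison, the minimum possible |A + A| over all 3-element sets is 2·3 − 1 = 5 (so min K = 5/3), attained only by arithmetic progressions.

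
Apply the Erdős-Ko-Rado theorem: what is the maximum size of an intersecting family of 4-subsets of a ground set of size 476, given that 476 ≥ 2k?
max |F| = C(475, 3) = 17749325

Erdős-Ko-Rado (1961): when n ≥ 2k, max |F| = C(n−1, k−1). The bound is attained by the star {A : i ∈ A} for any fixed i ∈ [n]. Here C(476−1, 4−1) = C(475, 3) = 17749325.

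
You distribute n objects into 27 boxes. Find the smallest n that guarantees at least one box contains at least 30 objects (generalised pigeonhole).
n = (30 − 1)·27 + 1 = 784

By the generalised pigeonhole principle, to guarantee some box contains ≥ r objects we need more than (r − 1) · k objects total. Threshold: n = (r − 1) · k + 1. With r = 30 and k = 27: n = 29 · 27 + 1 = 783 + 1 = 784. For n = 783 = 29 · 27, we can put exactly 29 objects in every box, avoiding 30 in any single one — so 784 is tight.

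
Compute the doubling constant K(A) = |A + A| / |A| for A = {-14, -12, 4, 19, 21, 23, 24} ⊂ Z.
K = |A + A| / |A| = 25/7

Enumerate A + A = {a + b : a, b ∈ A}. With |A| = 7, there are |A|^2 = 49 ordered sum pairs; collecting distinct values, A + A = {-28, -26, -24, -10, -8, 5, 7, 8, 9, 10, 11, 12, 23, 25, 27, 28, 38, 40, 42, 43, 44, 45, 46, 47, 48}, so |A + A| = 25. Thus K = 25/7. For comparison, the minimum possible |A + A| over all 7-element sets is 2·7 − 1 = 13 (so min K = 13/7), attained only by arithmetic progressions.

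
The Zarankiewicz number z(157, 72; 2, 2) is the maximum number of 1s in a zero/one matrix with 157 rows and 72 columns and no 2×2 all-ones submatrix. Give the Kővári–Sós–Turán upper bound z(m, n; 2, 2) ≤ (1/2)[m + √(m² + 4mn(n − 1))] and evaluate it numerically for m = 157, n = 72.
z(157, 72; 2, 2) ≤ (1/2)[157 + √(157² + 4·157·72·71)] = (1/2)[157 + √3234985] = 977.8032

Kővári–Sós–Turán: let r_1, ..., r_157 be the row sums and z = Σ r_i the total number of 1s. Each pair of columns can share at most one row with both entries 1 (else a 2×2 all-ones block appears), so Σ_i C(r_i, 2) ≤ C(72, 2) = 2556. By convexity Σ_i C(r_i, 2) ≥ 157·C(z/157, 2) = z(z − 157)/(2·157), giving z² − 157z − 157·72·71 ≤ 0 and hence z ≤ (1/2)[157 + √(24649 + 4·802584)] = (1/2)[157 + √3234985] ≈ (1/2)(157 + 1798.6064) = 977.8032.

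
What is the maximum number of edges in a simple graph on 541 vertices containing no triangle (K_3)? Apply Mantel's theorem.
ex(541, K_3) = ⌊541^2/4⌋ = 73170

Mantel (1907): a triangle-free graph on n vertices has at most ⌊n^2/4⌋ edges, with equality for the complete bipartite graph K_{⌊n/2⌋, ⌈n/2⌉}. For n = 541: ⌊541^2/4⌋ = ⌊292681/4⌋ = 73170. The extremal graph is K_{270, 271}, which has 270·271 = 73170 edges.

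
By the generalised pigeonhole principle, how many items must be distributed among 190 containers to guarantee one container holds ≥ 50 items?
n = (50 − 1)·190 + 1 = 9311

By the generalised pigeonhole principle, to guarantee some box contains ≥ r objects we need more than (r − 1) · k objects total. Threshold: n = (r − 1) · k + 1. With r = 50 and k = 190: n = 49 · 190 + 1 = 9310 + 1 = 9311. For n = 9310 = 49 · 190, we can put exactly 49 objects in every box, avoiding 50 in any single one — so 9311 is tight.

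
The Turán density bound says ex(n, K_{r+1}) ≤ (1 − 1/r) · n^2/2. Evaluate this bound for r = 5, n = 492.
Turán density bound = (4/5) · 492^2/2 = 484128/5 ≈ 96825.6

Turán's theorem: ex(n, K_{r+1}) is achieved by the complete r-partite Turán graph T(n, r) with parts as balanced as possible, and is at most (1 − 1/r) · n^2/2. For r = 5, n = 492: the density bound is (4/5) · 242064/2 = 484128/5 ≈ 96825.6. The integer-valued extremum is e(T(492, 5)) = 96825, which is strictly less than the density bound 484128/5 since 5 ∤ 492 (the parts of T(492, 5) cannot all be equal).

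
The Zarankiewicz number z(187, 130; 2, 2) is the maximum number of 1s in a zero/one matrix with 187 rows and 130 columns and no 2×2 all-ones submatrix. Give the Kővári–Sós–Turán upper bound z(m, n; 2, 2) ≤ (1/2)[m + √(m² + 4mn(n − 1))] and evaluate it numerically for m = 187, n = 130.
z(187, 130; 2, 2) ≤ (1/2)[187 + √(187² + 4·187·130·129)] = (1/2)[187 + √12578929] = 1866.8393

Kővári–Sós–Turán: let r_1, ..., r_187 be the row sums and z = Σ r_i the total number of 1s. Each pair of columns can share at most one row with both entries 1 (else a 2×2 all-ones block appears), so Σ_i C(r_i, 2) ≤ C(130, 2) = 8385. By convexity Σ_i C(r_i, 2) ≥ 187·C(z/187, 2) = z(z − 187)/(2·187), giving z² − 187z − 187·130·129 ≤ 0 and hence z ≤ (1/2)[187 + √(34969 + 4·3135990)] = (1/2)[187 + √12578929] ≈ (1/2)(187 + 3546.6786) = 1866.8393.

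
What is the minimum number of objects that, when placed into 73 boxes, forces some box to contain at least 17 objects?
n = (17 − 1)·73 + 1 = 1169

By the generalised pigeonhole principle, to guarantee some box contains ≥ r objects we need more than (r − 1) · k objects total. Threshold: n = (r − 1) · k + 1. With r = 17 and k = 73: n = 16 · 73 + 1 = 1168 + 1 = 1169. For n = 1168 = 16 · 73, we can put exactly 16 objects in every box, avoiding 17 in any single one — so 1169 is tight.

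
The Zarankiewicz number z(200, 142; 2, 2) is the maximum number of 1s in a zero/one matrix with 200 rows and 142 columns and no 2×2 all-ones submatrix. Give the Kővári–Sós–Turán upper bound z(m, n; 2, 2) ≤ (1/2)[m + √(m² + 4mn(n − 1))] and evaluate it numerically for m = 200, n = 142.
z(200, 142; 2, 2) ≤ (1/2)[200 + √(200² + 4·200·142·141)] = (1/2)[200 + √16057600] = 2103.5968

Kővári–Sós–Turán: let r_1, ..., r_200 be the row sums and z = Σ r_i the total number of 1s. Each pair of columns can share at most one row with both entries 1 (else a 2×2 all-ones block appears), so Σ_i C(r_i, 2) ≤ C(142, 2) = 10011. By convexity Σ_i C(r_i, 2) ≥ 200·C(z/200, 2) = z(z − 200)/(2·200), giving z² − 200z − 200·142·141 ≤ 0 and hence z ≤ (1/2)[200 + √(40000 + 4·4004400)] = (1/2)[200 + √16057600] ≈ (1/2)(200 + 4007.1935) = 2103.5968.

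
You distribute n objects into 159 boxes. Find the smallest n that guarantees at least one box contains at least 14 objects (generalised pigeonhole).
n = (14 − 1)·159 + 1 = 2068

By the generalised pigeonhole principle, to guarantee some box contains ≥ r objects we need more than (r − 1) · k objects total. Threshold: n = (r − 1) · k + 1. With r = 14 and k = 159: n = 13 · 159 + 1 = 2067 + 1 = 2068. For n = 2067 = 13 · 159, we can put exactly 13 objects in every box, avoiding 14 in any single one — so 2068 is tight.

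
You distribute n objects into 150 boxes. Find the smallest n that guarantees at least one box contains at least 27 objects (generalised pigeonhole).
n = (27 − 1)·150 + 1 = 3901

By the generalised pigeonhole principle, to guarantee some box contains ≥ r objects we need more than (r − 1) · k objects total. Threshold: n = (r − 1) · k + 1. With r = 27 and k = 150: n = 26 · 150 + 1 = 3900 + 1 = 3901. For n = 3900 = 26 · 150, we can put exactly 26 objects in every box, avoiding 27 in any single one — so 3901 is tight.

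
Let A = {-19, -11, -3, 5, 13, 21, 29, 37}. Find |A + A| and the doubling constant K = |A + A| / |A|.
K = |A + A| / |A| = 15/8

Enumerate A + A = {a + b : a, b ∈ A}. With |A| = 8, there are |A|^2 = 64 ordered sum pairs; collecting distinct values, A + A = {-38, -30, -22, -14, -6, 2, 10, 18, 26, 34, 42, 50, 58, 66, 74}, so |A + A| = 15. Thus K = 15/8. Here |A + A| = 2|A| − 1 = 15, the minimum possible — so K = 15/8 is minimal, which holds iff A is an arithmetic progression.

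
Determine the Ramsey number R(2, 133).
R(2, 133) = 133

R(2, k) = k for all k ≥ 2: in a 2-colouring of K_k, either some edge is red (a red K_2) or all edges are blue (a blue K_k). And K_{132} coloured all-blue has no blue K_133, so R(2, 133) > 132. Hence R(2, 133) = 133.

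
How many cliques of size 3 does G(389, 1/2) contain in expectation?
E[# K_3] = C(389, 3) · (1/2)^C(3, 2) = 9735114 / 2^3 = 4867557/4 = 1216889.25

For each 3-subset S of vertices (there are C(389, 3) = 9735114 such S), let X_S = 1 if S induces a K_3 (all C(3, 2) = 3 edges present). Then P(X_S = 1) = (1/2)^3 = 1/8. By linearity of expectation, E[# K_3] = C(389, 3) · (1/2)^3 = 9735114 / 8 = 4867557/4 = 1216889.25.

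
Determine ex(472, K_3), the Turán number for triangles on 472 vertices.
ex(472, K_3) = ⌊472^2/4⌋ = 55696

Mantel (1907): a triangle-free graph on n vertices has at most ⌊n^2/4⌋ edges, with equality for the complete bipartite graph K_{⌊n/2⌋, ⌈n/2⌉}. For n = 472: ⌊472^2/4⌋ = ⌊222784/4⌋ = 55696. The extremal graph is K_{236, 236}, which has 236·236 = 55696 edges.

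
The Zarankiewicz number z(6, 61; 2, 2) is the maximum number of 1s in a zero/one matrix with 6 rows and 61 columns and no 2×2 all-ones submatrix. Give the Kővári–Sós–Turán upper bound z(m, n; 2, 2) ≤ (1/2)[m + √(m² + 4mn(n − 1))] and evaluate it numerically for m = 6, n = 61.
z(6, 61; 2, 2) ≤ (1/2)[6 + √(6² + 4·6·61·60)] = (1/2)[6 + √87876] = 151.2194

Kővári–Sós–Turán: let r_1, ..., r_6 be the row sums and z = Σ r_i the total number of 1s. Each pair of columns can share at most one row with both entries 1 (else a 2×2 all-ones block appears), so Σ_i C(r_i, 2) ≤ C(61, 2) = 1830. By convexity Σ_i C(r_i, 2) ≥ 6·C(z/6, 2) = z(z − 6)/(2·6), giving z² − 6z − 6·61·60 ≤ 0 and hence z ≤ (1/2)[6 + √(36 + 4·21960)] = (1/2)[6 + √87876] ≈ (1/2)(6 + 296.4389) = 151.2194.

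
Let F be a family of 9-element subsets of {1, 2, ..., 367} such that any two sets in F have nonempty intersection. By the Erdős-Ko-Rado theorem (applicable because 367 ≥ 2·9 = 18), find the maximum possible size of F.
max |F| = C(366, 8) = 7393909947633495

The Erdős-Ko-Rado theorem states: for n ≥ 2k, an intersecting family of k-subsets of an n-element set has size at most C(n − 1, k − 1), with equality for 'star' families {A ⊆ [n] : |A| = k, i ∈ A} (fix an element i). For n = 367, k = 9: C(366, 8) = 7393909947633495.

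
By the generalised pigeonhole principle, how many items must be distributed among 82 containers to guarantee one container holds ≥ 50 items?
n = (50 − 1)·82 + 1 = 4019

By the generalised pigeonhole principle, to guarantee some box contains ≥ r objects we need more than (r − 1) · k objects total. Threshold: n = (r − 1) · k + 1. With r = 50 and k = 82: n = 49 · 82 + 1 = 4018 + 1 = 4019. For n = 4018 = 49 · 82, we can put exactly 49 objects in every box, avoiding 50 in any single one — so 4019 is tight.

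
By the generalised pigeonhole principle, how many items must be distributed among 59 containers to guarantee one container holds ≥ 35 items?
n = (35 − 1)·59 + 1 = 2007

By the generalised pigeonhole principle, to guarantee some box contains ≥ r objects we need more than (r − 1) · k objects total. Threshold: n = (r − 1) · k + 1. With r = 35 and k = 59: n = 34 · 59 + 1 = 2006 + 1 = 2007. For n = 2006 = 34 · 59, we can put exactly 34 objects in every box, avoiding 35 in any single one — so 2007 is tight.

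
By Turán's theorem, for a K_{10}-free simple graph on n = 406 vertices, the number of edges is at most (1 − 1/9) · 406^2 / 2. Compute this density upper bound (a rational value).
Turán density bound = (8/9) · 406^2/2 = 659344/9 ≈ 73260.4444

Turán's theorem: ex(n, K_{r+1}) is achieved by the complete r-partite Turán graph T(n, r) with parts as balanced as possible, and is at most (1 − 1/r) · n^2/2. For r = 9, n = 406: the density bound is (8/9) · 164836/2 = 659344/9 ≈ 73260.4444. The integer-valued extremum is e(T(406, 9)) = 73260, which is strictly less than the density bound 659344/9 since 9 ∤ 406 (the parts of T(406, 9) cannot all be equal).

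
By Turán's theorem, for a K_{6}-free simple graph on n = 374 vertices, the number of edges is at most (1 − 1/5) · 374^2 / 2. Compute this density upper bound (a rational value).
Turán density bound = (4/5) · 374^2/2 = 279752/5 ≈ 55950.4

Turán's theorem: ex(n, K_{r+1}) is achieved by the complete r-partite Turán graph T(n, r) with parts as balanced as possible, and is at most (1 − 1/r) · n^2/2. For r = 5, n = 374: the density bound is (4/5) · 139876/2 = 279752/5 ≈ 55950.4. The integer-valued extremum is e(T(374, 5)) = 55950, which is strictly less than the density bound 279752/5 since 5 ∤ 374 (the parts of T(374, 5) cannot all be equal).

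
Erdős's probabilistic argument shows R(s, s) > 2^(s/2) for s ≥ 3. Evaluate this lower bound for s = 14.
2^(14/2) = 128; so R(14, 14) > 128

Colour each edge of K_n uniformly at random with red/blue. The expected number of monochromatic K_14 is C(n, 14) · 2 · 2^(−C(14,2)). If C(n, 14) · 2^(1 − C(14,2)) < 1, then with positive probability no monochromatic K_14 exists, so R(14, 14) > n. The standard estimate C(n, 14) ≤ n^14/14! shows this inequality holds whenever n ≤ 2^(14/2) (since 14! · 2^(C(14,2) − 1) > 2^(14^2/2) ≥ n^14). Hence R(14, 14) > 2^(14/2) = 128.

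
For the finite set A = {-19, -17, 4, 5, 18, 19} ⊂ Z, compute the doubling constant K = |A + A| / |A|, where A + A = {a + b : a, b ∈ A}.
K = |A + A| / |A| = 20/6 = 10/3

Enumerate A + A = {a + b : a, b ∈ A}. With |A| = 6, there are |A|^2 = 36 ordered sum pairs; collecting distinct values, A + A = {-38, -36, -34, -15, -14, -13, -12, -1, 0, 1, 2, 8, 9, 10, 22, 23, 24, 36, 37, 38}, so |A + A| = 20. Thus K = 20/6 = 10/3. For comparison, the minimum possible |A + A| over all 6-element sets is 2·6 − 1 = 11 (so min K = 11/6), attained only by arithmetic progressions.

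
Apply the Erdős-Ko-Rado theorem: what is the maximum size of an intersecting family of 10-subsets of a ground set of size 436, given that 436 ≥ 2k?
max |F| = C(435, 9) = 1414041835953656910

The Erdős-Ko-Rado theorem states: for n ≥ 2k, an intersecting family of k-subsets of an n-element set has size at most C(n − 1, k − 1), with equality for 'star' families {A ⊆ [n] : |A| = k, i ∈ A} (fix an element i). For n = 436, k = 10: C(435, 9) = 1414041835953656910.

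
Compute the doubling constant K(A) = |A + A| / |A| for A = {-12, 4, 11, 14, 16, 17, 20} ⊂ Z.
K = |A + A| / |A| = 24/7

Enumerate A + A = {a + b : a, b ∈ A}. With |A| = 7, there are |A|^2 = 49 ordered sum pairs; collecting distinct values, A + A = {-24, -8, -1, 2, 4, 5, 8, 15, 18, 20, 21, 22, 24, 25, 27, 28, 30, 31, 32, 33, 34, 36, 37, 40}, so |A + A| = 24. Thus K = 24/7. For comparison, the minimum possible |A + A| over all 7-element sets is 2·7 − 1 = 13 (so min K = 13/7), attained only by arithmetic progressions.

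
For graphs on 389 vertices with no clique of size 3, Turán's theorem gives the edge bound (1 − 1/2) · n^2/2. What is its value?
Turán density bound = (1/2) · 389^2/2 = 151321/4 ≈ 37830.25

Turán's theorem: ex(n, K_{r+1}) is achieved by the complete r-partite Turán graph T(n, r) with parts as balanced as possible, and is at most (1 − 1/r) · n^2/2. For r = 2, n = 389: the density bound is (1/2) · 151321/2 = 151321/4 ≈ 37830.25. The integer-valued extremum is e(T(389, 2)) = 37830, which is strictly less than the density bound 151321/4 since 2 ∤ 389 (the parts of T(389, 2) cannot all be equal).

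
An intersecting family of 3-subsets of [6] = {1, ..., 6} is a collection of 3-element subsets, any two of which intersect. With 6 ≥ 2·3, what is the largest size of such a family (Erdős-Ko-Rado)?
max |F| = C(5, 2) = 10

The Erdős-Ko-Rado theorem states: for n ≥ 2k, an intersecting family of k-subsets of an n-element set has size at most C(n − 1, k − 1), with equality for 'star' families {A ⊆ [n] : |A| = k, i ∈ A} (fix an element i). For n = 6, k = 3: C(5, 2) = 10.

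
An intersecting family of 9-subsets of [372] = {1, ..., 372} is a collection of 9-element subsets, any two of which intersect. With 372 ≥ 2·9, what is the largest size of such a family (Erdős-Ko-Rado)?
max |F| = C(371, 8) = 8250318085936290

Erdős-Ko-Rado (1961): when n ≥ 2k, max |F| = C(n−1, k−1). The bound is attained by the star {A : i ∈ A} for any fixed i ∈ [n]. Here C(372−1, 9−1) = C(371, 8) = 8250318085936290.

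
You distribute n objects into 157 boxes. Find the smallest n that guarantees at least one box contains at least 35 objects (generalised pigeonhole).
n = (35 − 1)·157 + 1 = 5339

By the generalised pigeonhole principle, to guarantee some box contains ≥ r objects we need more than (r − 1) · k objects total. Threshold: n = (r − 1) · k + 1. With r = 35 and k = 157: n = 34 · 157 + 1 = 5338 + 1 = 5339. For n = 5338 = 34 · 157, we can put exactly 34 objects in every box, avoiding 35 in any single one — so 5339 is tight.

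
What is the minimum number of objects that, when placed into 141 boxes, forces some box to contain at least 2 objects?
n = (2 − 1)·141 + 1 = 142

By the generalised pigeonhole principle, to guarantee some box contains ≥ r objects we need more than (r − 1) · k objects total. Threshold: n = (r − 1) · k + 1. With r = 2 and k = 141: n = 1 · 141 + 1 = 141 + 1 = 142. For n = 141 = 1 · 141, we can put exactly 1 objects in every box, avoiding 2 in any single one — so 142 is tight.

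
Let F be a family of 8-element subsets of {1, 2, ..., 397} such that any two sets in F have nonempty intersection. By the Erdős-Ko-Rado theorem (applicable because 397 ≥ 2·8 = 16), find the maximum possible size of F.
max |F| = C(396, 7) = 287261847152280

Erdős-Ko-Rado (1961): when n ≥ 2k, max |F| = C(n−1, k−1). The bound is attained by the star {A : i ∈ A} for any fixed i ∈ [n]. Here C(397−1, 8−1) = C(396, 7) = 287261847152280.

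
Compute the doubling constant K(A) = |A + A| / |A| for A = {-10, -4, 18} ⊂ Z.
K = |A + A| / |A| = 6/3 = 2

Enumerate A + A = {a + b : a, b ∈ A}. With |A| = 3, there are |A|^2 = 9 ordered sum pairs; collecting distinct values, A + A = {-20, -14, -8, 8, 14, 36}, so |A + A| = 6. Thus K = 6/3 = 2. For comparison, the minimum possible |A + A| over all 3-element sets is 2·3 − 1 = 5 (so min K = 5/3), attained only by arithmetic progressions.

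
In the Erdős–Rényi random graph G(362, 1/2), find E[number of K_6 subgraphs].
E[# K_6] = C(362, 6) · (1/2)^C(6, 2) = 2997998892714 / 2^15 = 1498999446357/16384 ≈ 91491665.427063

For each 6-subset S of vertices (there are C(362, 6) = 2997998892714 such S), let X_S = 1 if S induces a K_6 (all C(6, 2) = 15 edges present). Then P(X_S = 1) = (1/2)^15 = 1/32768. By linearity of expectation, E[# K_6] = C(362, 6) · (1/2)^15 = 2997998892714 / 32768 = 1498999446357/16384 ≈ 91491665.427063.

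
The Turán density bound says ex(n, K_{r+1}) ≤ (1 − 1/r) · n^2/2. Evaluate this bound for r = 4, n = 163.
Turán density bound = (3/4) · 163^2/2 = 79707/8 ≈ 9963.375

Turán's theorem: ex(n, K_{r+1}) is achieved by the complete r-partite Turán graph T(n, r) with parts as balanced as possible, and is at most (1 − 1/r) · n^2/2. For r = 4, n = 163: the density bound is (3/4) · 26569/2 = 79707/8 ≈ 9963.375. The integer-valued extremum is e(T(163, 4)) = 9963, which is strictly less than the density bound 79707/8 since 4 ∤ 163 (the parts of T(163, 4) cannot all be equal).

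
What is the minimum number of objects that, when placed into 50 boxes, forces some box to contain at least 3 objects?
n = (3 − 1)·50 + 1 = 101

By the generalised pigeonhole principle, to guarantee some box contains ≥ r objects we need more than (r − 1) · k objects total. Threshold: n = (r − 1) · k + 1. With r = 3 and k = 50: n = 2 · 50 + 1 = 100 + 1 = 101. For n = 100 = 2 · 50, we can put exactly 2 objects in every box, avoiding 3 in any single one — so 101 is tight.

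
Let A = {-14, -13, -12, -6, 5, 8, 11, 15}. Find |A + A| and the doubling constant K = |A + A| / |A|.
K = |A + A| / |A| = 32/8 = 4

Enumerate A + A = {a + b : a, b ∈ A}. With |A| = 8, there are |A|^2 = 64 ordered sum pairs; collecting distinct values, A + A = {-28, -27, -26, -25, -24, -20, -19, -18, -12, -9, -8, -7, -6, -5, -4, -3, -2, -1, 1, 2, 3, 5, 9, 10, 13, 16, 19, 20, 22, 23, 26, 30}, so |A + A| = 32. Thus K = 32/8 = 4. For comparison, the minimum possible |A + A| over all 8-element sets is 2·8 − 1 = 15 (so min K = 15/8), attained only by arithmetic progressions.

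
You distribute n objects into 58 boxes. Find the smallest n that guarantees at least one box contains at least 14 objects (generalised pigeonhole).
n = (14 − 1)·58 + 1 = 755

By the generalised pigeonhole principle, to guarantee some box contains ≥ r objects we need more than (r − 1) · k objects total. Threshold: n = (r − 1) · k + 1. With r = 14 and k = 58: n = 13 · 58 + 1 = 754 + 1 = 755. For n = 754 = 13 · 58, we can put exactly 13 objects in every box, avoiding 14 in any single one — so 755 is tight.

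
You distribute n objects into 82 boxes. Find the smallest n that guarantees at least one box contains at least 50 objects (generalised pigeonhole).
n = (50 − 1)·82 + 1 = 4019

By the generalised pigeonhole principle, to guarantee some box contains ≥ r objects we need more than (r − 1) · k objects total. Threshold: n = (r − 1) · k + 1. With r = 50 and k = 82: n = 49 · 82 + 1 = 4018 + 1 = 4019. For n = 4018 = 49 · 82, we can put exactly 49 objects in every box, avoiding 50 in any single one — so 4019 is tight.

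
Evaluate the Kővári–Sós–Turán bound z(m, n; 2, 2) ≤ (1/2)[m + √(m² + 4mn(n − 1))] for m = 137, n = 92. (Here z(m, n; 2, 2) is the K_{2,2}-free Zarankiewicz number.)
z(137, 92; 2, 2) ≤ (1/2)[137 + √(137² + 4·137·92·91)] = (1/2)[137 + √4606625] = 1141.6525

Kővári–Sós–Turán: let r_1, ..., r_137 be the row sums and z = Σ r_i the total number of 1s. Each pair of columns can share at most one row with both entries 1 (else a 2×2 all-ones block appears), so Σ_i C(r_i, 2) ≤ C(92, 2) = 4186. By convexity Σ_i C(r_i, 2) ≥ 137·C(z/137, 2) = z(z − 137)/(2·137), giving z² − 137z − 137·92·91 ≤ 0 and hence z ≤ (1/2)[137 + √(18769 + 4·1146964)] = (1/2)[137 + √4606625] ≈ (1/2)(137 + 2146.305) = 1141.6525.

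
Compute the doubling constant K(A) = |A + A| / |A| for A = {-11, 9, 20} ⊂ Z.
K = |A + A| / |A| = 6/3 = 2

Enumerate A + A = {a + b : a, b ∈ A}. With |A| = 3, there are |A|^2 = 9 ordered sum pairs; collecting distinct values, A + A = {-22, -2, 9, 18, 29, 40}, so |A + A| = 6. Thus K = 6/3 = 2. For comparison, the minimum possible |A + A| over all 3-element sets is 2·3 − 1 = 5 (so min K = 5/3), attained only by arithmetic progressions.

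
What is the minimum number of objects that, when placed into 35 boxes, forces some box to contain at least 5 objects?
n = (5 − 1)·35 + 1 = 141

By the generalised pigeonhole principle, to guarantee some box contains ≥ r objects we need more than (r − 1) · k objects total. Threshold: n = (r − 1) · k + 1. With r = 5 and k = 35: n = 4 · 35 + 1 = 140 + 1 = 141. For n = 140 = 4 · 35, we can put exactly 4 objects in every box, avoiding 5 in any single one — so 141 is tight.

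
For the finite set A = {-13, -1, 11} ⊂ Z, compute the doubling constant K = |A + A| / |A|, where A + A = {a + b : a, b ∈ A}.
K = |A + A| / |A| = 5/3

Enumerate A + A = {a + b : a, b ∈ A}. With |A| = 3, there are |A|^2 = 9 ordered sum pairs; collecting distinct values, A + A = {-26, -14, -2, 10, 22}, so |A + A| = 5. Thus K = 5/3. Here |A + A| = 2|A| − 1 = 5, the minimum possible — so K = 5/3 is minimal, which holds iff A is an arithmetic progression.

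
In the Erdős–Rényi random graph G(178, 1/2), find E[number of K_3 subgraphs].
E[# K_3] = C(178, 3) · (1/2)^C(3, 2) = 924176 / 2^3 = 115522

For each 3-subset S of vertices (there are C(178, 3) = 924176 such S), let X_S = 1 if S induces a K_3 (all C(3, 2) = 3 edges present). Then P(X_S = 1) = (1/2)^3 = 1/8. By linearity of expectation, E[# K_3] = C(178, 3) · (1/2)^3 = 924176 / 8 = 115522.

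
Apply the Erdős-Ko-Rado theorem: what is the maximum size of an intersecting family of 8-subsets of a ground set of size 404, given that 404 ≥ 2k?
max |F| = C(403, 7) = 325050921257140

Erdős-Ko-Rado (1961): when n ≥ 2k, max |F| = C(n−1, k−1). The bound is attained by the star {A : i ∈ A} for any fixed i ∈ [n]. Here C(404−1, 8−1) = C(403, 7) = 325050921257140.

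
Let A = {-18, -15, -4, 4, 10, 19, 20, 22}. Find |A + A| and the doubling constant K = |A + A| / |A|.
K = |A + A| / |A| = 34/8 = 17/4

Enumerate A + A = {a + b : a, b ∈ A}. With |A| = 8, there are |A|^2 = 64 ordered sum pairs; collecting distinct values, A + A = {-36, -33, -30, -22, -19, -14, -11, -8, -5, 0, 1, 2, 4, 5, 6, 7, 8, 14, 15, 16, 18, 20, 23, 24, 26, 29, 30, 32, 38, 39, 40, 41, 42, 44}, so |A + A| = 34. Thus K = 34/8 = 17/4. For comparison, the minimum possible |A + A| over all 8-element sets is 2·8 − 1 = 15 (so min K = 15/8), attained only by arithmetic progressions.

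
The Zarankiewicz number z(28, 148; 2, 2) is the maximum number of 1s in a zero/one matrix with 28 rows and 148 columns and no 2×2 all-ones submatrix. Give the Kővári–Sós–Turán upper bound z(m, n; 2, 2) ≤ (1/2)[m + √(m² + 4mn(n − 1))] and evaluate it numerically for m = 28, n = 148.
z(28, 148; 2, 2) ≤ (1/2)[28 + √(28² + 4·28·148·147)] = (1/2)[28 + √2437456] = 794.6177

Kővári–Sós–Turán: let r_1, ..., r_28 be the row sums and z = Σ r_i the total number of 1s. Each pair of columns can share at most one row with both entries 1 (else a 2×2 all-ones block appears), so Σ_i C(r_i, 2) ≤ C(148, 2) = 10878. By convexity Σ_i C(r_i, 2) ≥ 28·C(z/28, 2) = z(z − 28)/(2·28), giving z² − 28z − 28·148·147 ≤ 0 and hence z ≤ (1/2)[28 + √(784 + 4·609168)] = (1/2)[28 + √2437456] ≈ (1/2)(28 + 1561.2354) = 794.6177.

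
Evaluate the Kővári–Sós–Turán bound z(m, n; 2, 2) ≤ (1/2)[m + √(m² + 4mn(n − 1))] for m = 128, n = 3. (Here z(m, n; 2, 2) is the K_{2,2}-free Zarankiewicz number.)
z(128, 3; 2, 2) ≤ (1/2)[128 + √(128² + 4·128·3·2)] = (1/2)[128 + √19456] = 133.7424

Kővári–Sós–Turán: let r_1, ..., r_128 be the row sums and z = Σ r_i the total number of 1s. Each pair of columns can share at most one row with both entries 1 (else a 2×2 all-ones block appears), so Σ_i C(r_i, 2) ≤ C(3, 2) = 3. By convexity Σ_i C(r_i, 2) ≥ 128·C(z/128, 2) = z(z − 128)/(2·128), giving z² − 128z − 128·3·2 ≤ 0 and hence z ≤ (1/2)[128 + √(16384 + 4·768)] = (1/2)[128 + √19456] ≈ (1/2)(128 + 139.4848) = 133.7424.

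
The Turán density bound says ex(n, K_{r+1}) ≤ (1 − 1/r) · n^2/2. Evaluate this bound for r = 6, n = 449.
Turán density bound = (5/6) · 449^2/2 = 1008005/12 ≈ 84000.4167

Turán's theorem: ex(n, K_{r+1}) is achieved by the complete r-partite Turán graph T(n, r) with parts as balanced as possible, and is at most (1 − 1/r) · n^2/2. For r = 6, n = 449: the density bound is (5/6) · 201601/2 = 1008005/12 ≈ 84000.4167. The integer-valued extremum is e(T(449, 6)) = 84000, which is strictly less than the density bound 1008005/12 since 6 ∤ 449 (the parts of T(449, 6) cannot all be equal).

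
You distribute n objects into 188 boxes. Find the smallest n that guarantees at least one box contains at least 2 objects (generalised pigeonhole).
n = (2 − 1)·188 + 1 = 189

By the generalised pigeonhole principle, to guarantee some box contains ≥ r objects we need more than (r − 1) · k objects total. Threshold: n = (r − 1) · k + 1. With r = 2 and k = 188: n = 1 · 188 + 1 = 188 + 1 = 189. For n = 188 = 1 · 188, we can put exactly 1 objects in every box, avoiding 2 in any single one — so 189 is tight.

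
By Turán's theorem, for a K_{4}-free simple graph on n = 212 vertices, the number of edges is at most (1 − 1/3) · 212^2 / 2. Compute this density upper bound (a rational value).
Turán density bound = (2/3) · 212^2/2 = 44944/3 ≈ 14981.3333

Turán's theorem: ex(n, K_{r+1}) is achieved by the complete r-partite Turán graph T(n, r) with parts as balanced as possible, and is at most (1 − 1/r) · n^2/2. For r = 3, n = 212: the density bound is (2/3) · 44944/2 = 44944/3 ≈ 14981.3333. The integer-valued extremum is e(T(212, 3)) = 14981, which is strictly less than the density bound 44944/3 since 3 ∤ 212 (the parts of T(212, 3) cannot all be equal).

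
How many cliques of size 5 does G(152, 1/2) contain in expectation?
E[# K_5] = C(152, 5) · (1/2)^C(5, 2) = 632671880 / 2^10 = 79083985/128 = 617843.6328125

For each 5-subset S of vertices (there are C(152, 5) = 632671880 such S), let X_S = 1 if S induces a K_5 (all C(5, 2) = 10 edges present). Then P(X_S = 1) = (1/2)^10 = 1/1024. By linearity of expectation, E[# K_5] = C(152, 5) · (1/2)^10 = 632671880 / 1024 = 79083985/128 = 617843.6328125.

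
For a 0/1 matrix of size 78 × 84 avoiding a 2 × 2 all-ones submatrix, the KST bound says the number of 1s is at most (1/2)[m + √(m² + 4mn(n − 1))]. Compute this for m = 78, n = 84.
z(78, 84; 2, 2) ≤ (1/2)[78 + √(78² + 4·78·84·83)] = (1/2)[78 + √2181348] = 777.4694

Kővári–Sós–Turán: let r_1, ..., r_78 be the row sums and z = Σ r_i the total number of 1s. Each pair of columns can share at most one row with both entries 1 (else a 2×2 all-ones block appears), so Σ_i C(r_i, 2) ≤ C(84, 2) = 3486. By convexity Σ_i C(r_i, 2) ≥ 78·C(z/78, 2) = z(z − 78)/(2·78), giving z² − 78z − 78·84·83 ≤ 0 and hence z ≤ (1/2)[78 + √(6084 + 4·543816)] = (1/2)[78 + √2181348] ≈ (1/2)(78 + 1476.9387) = 777.4694.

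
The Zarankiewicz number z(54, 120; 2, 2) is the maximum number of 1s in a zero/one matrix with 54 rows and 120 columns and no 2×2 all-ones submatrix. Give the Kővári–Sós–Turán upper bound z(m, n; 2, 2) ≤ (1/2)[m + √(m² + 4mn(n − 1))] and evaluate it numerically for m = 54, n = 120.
z(54, 120; 2, 2) ≤ (1/2)[54 + √(54² + 4·54·120·119)] = (1/2)[54 + √3087396] = 905.5494

Kővári–Sós–Turán: let r_1, ..., r_54 be the row sums and z = Σ r_i the total number of 1s. Each pair of columns can share at most one row with both entries 1 (else a 2×2 all-ones block appears), so Σ_i C(r_i, 2) ≤ C(120, 2) = 7140. By convexity Σ_i C(r_i, 2) ≥ 54·C(z/54, 2) = z(z − 54)/(2·54), giving z² − 54z − 54·120·119 ≤ 0 and hence z ≤ (1/2)[54 + √(2916 + 4·771120)] = (1/2)[54 + √3087396] ≈ (1/2)(54 + 1757.0987) = 905.5494.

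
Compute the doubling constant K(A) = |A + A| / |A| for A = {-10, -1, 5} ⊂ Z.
K = |A + A| / |A| = 6/3 = 2

Enumerate A + A = {a + b : a, b ∈ A}. With |A| = 3, there are |A|^2 = 9 ordered sum pairs; collecting distinct values, A + A = {-20, -11, -5, -2, 4, 10}, so |A + A| = 6. Thus K = 6/3 = 2. For comparison, the minimum possible |A + A| over all 3-element sets is 2·3 − 1 = 5 (so min K = 5/3), attained only by arithmetic progressions.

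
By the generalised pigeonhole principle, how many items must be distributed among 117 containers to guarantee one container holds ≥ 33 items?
n = (33 − 1)·117 + 1 = 3745

By the generalised pigeonhole principle, to guarantee some box contains ≥ r objects we need more than (r − 1) · k objects total. Threshold: n = (r − 1) · k + 1. With r = 33 and k = 117: n = 32 · 117 + 1 = 3744 + 1 = 3745. For n = 3744 = 32 · 117, we can put exactly 32 objects in every box, avoiding 33 in any single one — so 3745 is tight.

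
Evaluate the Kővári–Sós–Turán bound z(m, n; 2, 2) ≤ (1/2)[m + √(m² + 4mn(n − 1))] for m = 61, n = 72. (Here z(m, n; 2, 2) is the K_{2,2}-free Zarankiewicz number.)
z(61, 72; 2, 2) ≤ (1/2)[61 + √(61² + 4·61·72·71)] = (1/2)[61 + √1251049] = 589.7515

Kővári–Sós–Turán: let r_1, ..., r_61 be the row sums and z = Σ r_i the total number of 1s. Each pair of columns can share at most one row with both entries 1 (else a 2×2 all-ones block appears), so Σ_i C(r_i, 2) ≤ C(72, 2) = 2556. By convexity Σ_i C(r_i, 2) ≥ 61·C(z/61, 2) = z(z − 61)/(2·61), giving z² − 61z − 61·72·71 ≤ 0 and hence z ≤ (1/2)[61 + √(3721 + 4·311832)] = (1/2)[61 + √1251049] ≈ (1/2)(61 + 1118.503) = 589.7515.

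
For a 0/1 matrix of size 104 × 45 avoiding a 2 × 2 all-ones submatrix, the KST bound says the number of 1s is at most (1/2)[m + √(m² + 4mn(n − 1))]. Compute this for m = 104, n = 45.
z(104, 45; 2, 2) ≤ (1/2)[104 + √(104² + 4·104·45·44)] = (1/2)[104 + √834496] = 508.7538

Kővári–Sós–Turán: let r_1, ..., r_104 be the row sums and z = Σ r_i the total number of 1s. Each pair of columns can share at most one row with both entries 1 (else a 2×2 all-ones block appears), so Σ_i C(r_i, 2) ≤ C(45, 2) = 990. By convexity Σ_i C(r_i, 2) ≥ 104·C(z/104, 2) = z(z − 104)/(2·104), giving z² − 104z − 104·45·44 ≤ 0 and hence z ≤ (1/2)[104 + √(10816 + 4·205920)] = (1/2)[104 + √834496] ≈ (1/2)(104 + 913.5075) = 508.7538.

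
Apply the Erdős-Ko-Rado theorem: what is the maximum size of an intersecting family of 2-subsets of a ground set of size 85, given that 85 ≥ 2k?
max |F| = C(84, 1) = 84

The Erdős-Ko-Rado theorem states: for n ≥ 2k, an intersecting family of k-subsets of an n-element set has size at most C(n − 1, k − 1), with equality for 'star' families {A ⊆ [n] : |A| = k, i ∈ A} (fix an element i). For n = 85, k = 2: C(84, 1) = 84.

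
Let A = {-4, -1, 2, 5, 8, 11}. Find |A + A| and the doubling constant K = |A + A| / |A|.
K = |A + A| / |A| = 11/6

Enumerate A + A = {a + b : a, b ∈ A}. With |A| = 6, there are |A|^2 = 36 ordered sum pairs; collecting distinct values, A + A = {-8, -5, -2, 1, 4, 7, 10, 13, 16, 19, 22}, so |A + A| = 11. Thus K = 11/6. Here |A + A| = 2|A| − 1 = 11, the minimum possible — so K = 11/6 is minimal, which holds iff A is an arithmetic progression.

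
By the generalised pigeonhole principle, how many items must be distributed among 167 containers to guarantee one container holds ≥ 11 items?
n = (11 − 1)·167 + 1 = 1671

By the generalised pigeonhole principle, to guarantee some box contains ≥ r objects we need more than (r − 1) · k objects total. Threshold: n = (r − 1) · k + 1. With r = 11 and k = 167: n = 10 · 167 + 1 = 1670 + 1 = 1671. For n = 1670 = 10 · 167, we can put exactly 10 objects in every box, avoiding 11 in any single one — so 1671 is tight.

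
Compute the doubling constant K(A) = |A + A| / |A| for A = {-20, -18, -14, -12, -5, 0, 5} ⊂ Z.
K = |A + A| / |A| = 26/7

Enumerate A + A = {a + b : a, b ∈ A}. With |A| = 7, there are |A|^2 = 49 ordered sum pairs; collecting distinct values, A + A = {-40, -38, -36, -34, -32, -30, -28, -26, -25, -24, -23, -20, -19, -18, -17, -15, -14, -13, -12, -10, -9, -7, -5, 0, 5, 10}, so |A + A| = 26. Thus K = 26/7. For comparison, the minimum possible |A + A| over all 7-element sets is 2·7 − 1 = 13 (so min K = 13/7), attained only by arithmetic progressions.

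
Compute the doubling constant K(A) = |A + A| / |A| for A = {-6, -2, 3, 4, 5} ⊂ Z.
K = |A + A| / |A| = 14/5

Enumerate A + A = {a + b : a, b ∈ A}. With |A| = 5, there are |A|^2 = 25 ordered sum pairs; collecting distinct values, A + A = {-12, -8, -4, -3, -2, -1, 1, 2, 3, 6, 7, 8, 9, 10}, so |A + A| = 14. Thus K = 14/5. For comparison, the minimum possible |A + A| over all 5-element sets is 2·5 − 1 = 9 (so min K = 9/5), attained only by arithmetic progressions.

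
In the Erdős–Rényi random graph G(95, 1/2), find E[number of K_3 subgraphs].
E[# K_3] = C(95, 3) · (1/2)^C(3, 2) = 138415 / 2^3 = 17301.875

For each 3-subset S of vertices (there are C(95, 3) = 138415 such S), let X_S = 1 if S induces a K_3 (all C(3, 2) = 3 edges present). Then P(X_S = 1) = (1/2)^3 = 1/8. By linearity of expectation, E[# K_3] = C(95, 3) · (1/2)^3 = 138415 / 8 = 17301.875.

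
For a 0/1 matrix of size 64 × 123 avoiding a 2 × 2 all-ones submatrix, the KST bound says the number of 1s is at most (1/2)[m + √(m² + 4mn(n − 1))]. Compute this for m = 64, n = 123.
z(64, 123; 2, 2) ≤ (1/2)[64 + √(64² + 4·64·123·122)] = (1/2)[64 + √3845632] = 1012.5142

Kővári–Sós–Turán: let r_1, ..., r_64 be the row sums and z = Σ r_i the total number of 1s. Each pair of columns can share at most one row with both entries 1 (else a 2×2 all-ones block appears), so Σ_i C(r_i, 2) ≤ C(123, 2) = 7503. By convexity Σ_i C(r_i, 2) ≥ 64·C(z/64, 2) = z(z − 64)/(2·64), giving z² − 64z − 64·123·122 ≤ 0 and hence z ≤ (1/2)[64 + √(4096 + 4·960384)] = (1/2)[64 + √3845632] ≈ (1/2)(64 + 1961.0283) = 1012.5142.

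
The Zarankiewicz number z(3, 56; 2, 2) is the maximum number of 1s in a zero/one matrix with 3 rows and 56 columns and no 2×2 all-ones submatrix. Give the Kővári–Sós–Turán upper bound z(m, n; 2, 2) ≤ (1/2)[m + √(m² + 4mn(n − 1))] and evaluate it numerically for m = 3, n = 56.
z(3, 56; 2, 2) ≤ (1/2)[3 + √(3² + 4·3·56·55)] = (1/2)[3 + √36969] = 97.6366

Kővári–Sós–Turán: let r_1, ..., r_3 be the row sums and z = Σ r_i the total number of 1s. Each pair of columns can share at most one row with both entries 1 (else a 2×2 all-ones block appears), so Σ_i C(r_i, 2) ≤ C(56, 2) = 1540. By convexity Σ_i C(r_i, 2) ≥ 3·C(z/3, 2) = z(z − 3)/(2·3), giving z² − 3z − 3·56·55 ≤ 0 and hence z ≤ (1/2)[3 + √(9 + 4·9240)] = (1/2)[3 + √36969] ≈ (1/2)(3 + 192.2732) = 97.6366.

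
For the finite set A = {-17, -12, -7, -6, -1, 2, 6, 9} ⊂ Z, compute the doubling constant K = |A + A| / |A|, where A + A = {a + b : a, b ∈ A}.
K = |A + A| / |A| = 31/8

Enumerate A + A = {a + b : a, b ∈ A}. With |A| = 8, there are |A|^2 = 64 ordered sum pairs; collecting distinct values, A + A = {-34, -29, -24, -23, -19, -18, -15, -14, -13, -12, -11, -10, -8, -7, -6, -5, -4, -3, -2, -1, 0, 1, 2, 3, 4, 5, 8, 11, 12, 15, 18}, so |A + A| = 31. Thus K = 31/8. For comparison, the minimum possible |A + A| over all 8-element sets is 2·8 − 1 = 15 (so min K = 15/8), attained only by arithmetic progressions.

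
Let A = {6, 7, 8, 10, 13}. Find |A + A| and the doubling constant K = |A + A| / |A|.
K = |A + A| / |A| = 12/5

Enumerate A + A = {a + b : a, b ∈ A}. With |A| = 5, there are |A|^2 = 25 ordered sum pairs; collecting distinct values, A + A = {12, 13, 14, 15, 16, 17, 18, 19, 20, 21, 23, 26}, so |A + A| = 12. Thus K = 12/5. For comparison, the minimum possible |A + A| over all 5-element sets is 2·5 − 1 = 9 (so min K = 9/5), attained only by arithmetic progressions.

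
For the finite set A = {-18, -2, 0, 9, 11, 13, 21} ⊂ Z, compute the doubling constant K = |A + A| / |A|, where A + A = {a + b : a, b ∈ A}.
K = |A + A| / |A| = 25/7

Enumerate A + A = {a + b : a, b ∈ A}. With |A| = 7, there are |A|^2 = 49 ordered sum pairs; collecting distinct values, A + A = {-36, -20, -18, -9, -7, -5, -4, -2, 0, 3, 7, 9, 11, 13, 18, 19, 20, 21, 22, 24, 26, 30, 32, 34, 42}, so |A + A| = 25. Thus K = 25/7. For comparison, the minimum possible |A + A| over all 7-element sets is 2·7 − 1 = 13 (so min K = 13/7), attained only by arithmetic progressions.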